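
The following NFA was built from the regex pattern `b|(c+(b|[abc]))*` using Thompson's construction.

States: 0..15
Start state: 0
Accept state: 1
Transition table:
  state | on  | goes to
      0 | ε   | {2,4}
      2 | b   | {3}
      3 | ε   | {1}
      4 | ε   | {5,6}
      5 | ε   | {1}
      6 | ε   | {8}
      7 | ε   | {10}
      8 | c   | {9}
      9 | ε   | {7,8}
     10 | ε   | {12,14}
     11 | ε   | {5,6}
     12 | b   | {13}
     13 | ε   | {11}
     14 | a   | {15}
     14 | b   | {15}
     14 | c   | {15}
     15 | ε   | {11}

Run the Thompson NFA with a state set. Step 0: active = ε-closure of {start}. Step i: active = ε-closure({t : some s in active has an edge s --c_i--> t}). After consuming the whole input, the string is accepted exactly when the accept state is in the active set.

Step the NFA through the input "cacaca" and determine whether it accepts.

initial (ε-close {0}): {0,1,2,4,5,6,8}
'c' @ 1: {7,8,9,10,12,14}
'a' @ 2: {1,5,6,8,11,15}  (accept∈set)
'c' @ 3: {7,8,9,10,12,14}
'a' @ 4: {1,5,6,8,11,15}  (accept∈set)
'c' @ 5: {7,8,9,10,12,14}
'a' @ 6: {1,5,6,8,11,15}  (accept∈set)
final: {1,5,6,8,11,15}; accept 1 in set

Answer: ACCEPT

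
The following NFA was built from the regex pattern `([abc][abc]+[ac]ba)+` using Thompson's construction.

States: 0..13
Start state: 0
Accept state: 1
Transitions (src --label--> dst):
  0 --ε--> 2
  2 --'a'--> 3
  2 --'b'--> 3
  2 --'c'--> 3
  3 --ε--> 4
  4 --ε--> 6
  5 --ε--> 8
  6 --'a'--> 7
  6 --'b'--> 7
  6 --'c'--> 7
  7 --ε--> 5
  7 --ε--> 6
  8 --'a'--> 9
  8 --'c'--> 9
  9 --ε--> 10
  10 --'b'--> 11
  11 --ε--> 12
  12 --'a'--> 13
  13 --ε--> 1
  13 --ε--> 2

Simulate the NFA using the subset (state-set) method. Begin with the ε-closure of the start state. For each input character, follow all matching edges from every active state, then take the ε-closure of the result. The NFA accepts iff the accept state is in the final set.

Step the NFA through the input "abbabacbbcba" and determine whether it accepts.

Answer: ACCEPT

Derivation:
S₀ = ε-closure({0}) = {0,2}
'a' @ 1: {3,4,6}
'b' @ 2: {5,6,7,8}
'b' @ 3: {5,6,7,8}
'a' @ 4: {5,6,7,8,9,10}
'b' @ 5: {5,6,7,8,11,12}
'a' @ 6: {1,2,5,6,7,8,9,10,13}  [accepting]
'c' @ 7: {3,4,5,6,7,8,9,10}
'b' @ 8: {5,6,7,8,11,12}
'b' @ 9: {5,6,7,8}
'c' @ 10: {5,6,7,8,9,10}
'b' @ 11: {5,6,7,8,11,12}
'a' @ 12: {1,2,5,6,7,8,9,10,13}  [accepting]
after full input: {1,2,5,6,7,8,9,10,13}  (accept=1 in)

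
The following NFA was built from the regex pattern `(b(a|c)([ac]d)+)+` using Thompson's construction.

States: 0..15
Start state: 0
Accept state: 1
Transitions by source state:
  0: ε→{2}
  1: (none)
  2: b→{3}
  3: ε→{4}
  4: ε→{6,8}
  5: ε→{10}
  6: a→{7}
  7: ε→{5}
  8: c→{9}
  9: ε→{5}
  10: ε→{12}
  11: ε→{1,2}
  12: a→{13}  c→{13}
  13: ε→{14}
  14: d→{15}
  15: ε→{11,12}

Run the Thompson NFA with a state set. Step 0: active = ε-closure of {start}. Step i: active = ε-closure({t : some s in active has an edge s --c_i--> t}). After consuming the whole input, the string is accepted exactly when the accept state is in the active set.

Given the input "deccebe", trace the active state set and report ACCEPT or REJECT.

Answer: REJECT

Derivation:
S₀ = ε-closure({0}) = {0,2}
'd' @ 1: {}  — no active states
rest 'eccebe' ignored (set empty)
after full input: {}  (accept=1 not in)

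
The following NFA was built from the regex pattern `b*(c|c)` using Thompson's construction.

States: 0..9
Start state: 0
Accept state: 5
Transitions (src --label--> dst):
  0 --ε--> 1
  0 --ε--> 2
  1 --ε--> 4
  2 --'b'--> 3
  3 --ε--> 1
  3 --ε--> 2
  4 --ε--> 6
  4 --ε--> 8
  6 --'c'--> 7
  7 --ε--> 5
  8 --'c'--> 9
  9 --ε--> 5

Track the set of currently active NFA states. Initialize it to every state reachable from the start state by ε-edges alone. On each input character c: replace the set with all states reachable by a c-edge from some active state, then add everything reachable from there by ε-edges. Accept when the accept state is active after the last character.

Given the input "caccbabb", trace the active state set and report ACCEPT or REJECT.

S₀ = ε-closure({0}) = {0,1,2,4,6,8}
'c' @ 1: {5,7,9}  (accept∈set)
'a' @ 2: {}  — dead — no transitions
rest 'ccbabb' ignored (set empty)
end set {} — state 5 not in

Answer: REJECT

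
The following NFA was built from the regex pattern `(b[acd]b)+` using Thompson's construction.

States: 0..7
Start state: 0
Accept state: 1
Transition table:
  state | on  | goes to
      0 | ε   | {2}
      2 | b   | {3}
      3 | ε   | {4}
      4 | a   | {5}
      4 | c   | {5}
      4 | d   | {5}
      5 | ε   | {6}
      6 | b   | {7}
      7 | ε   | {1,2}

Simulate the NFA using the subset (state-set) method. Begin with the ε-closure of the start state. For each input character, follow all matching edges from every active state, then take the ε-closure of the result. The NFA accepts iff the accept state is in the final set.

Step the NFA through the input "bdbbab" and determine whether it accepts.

Answer: ACCEPT

Derivation:
S₀ = ε-closure({0}) = {0,2}
'b' @ 1: {3,4}
'd' @ 2: {5,6}
'b' @ 3: {1,2,7}  (accept∈set)
'b' @ 4: {3,4}
'a' @ 5: {5,6}
'b' @ 6: {1,2,7}  (accept∈set)
after full input: {1,2,7}  (accept=1 in)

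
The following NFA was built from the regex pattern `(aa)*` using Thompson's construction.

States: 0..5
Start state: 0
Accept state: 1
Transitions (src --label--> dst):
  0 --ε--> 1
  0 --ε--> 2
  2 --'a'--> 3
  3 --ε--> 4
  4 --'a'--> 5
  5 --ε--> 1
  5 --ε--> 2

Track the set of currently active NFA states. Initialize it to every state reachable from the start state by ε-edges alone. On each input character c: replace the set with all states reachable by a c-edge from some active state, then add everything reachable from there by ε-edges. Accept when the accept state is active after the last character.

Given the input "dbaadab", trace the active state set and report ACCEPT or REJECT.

start: ε-closure({0}) = {0,1,2}
'd' @ 1: {}  — no active states
rest 'baadab' ignored (set empty)
after full input: {}  (accept=1 not in)

Answer: REJECT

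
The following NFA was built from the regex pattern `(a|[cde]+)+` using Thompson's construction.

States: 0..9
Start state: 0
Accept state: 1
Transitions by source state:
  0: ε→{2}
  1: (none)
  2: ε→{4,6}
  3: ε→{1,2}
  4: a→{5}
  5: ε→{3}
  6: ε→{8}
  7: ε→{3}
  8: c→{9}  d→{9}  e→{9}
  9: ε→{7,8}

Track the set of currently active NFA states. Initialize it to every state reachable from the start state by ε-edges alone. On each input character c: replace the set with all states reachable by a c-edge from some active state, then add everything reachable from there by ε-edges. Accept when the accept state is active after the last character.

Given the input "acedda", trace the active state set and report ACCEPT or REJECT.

start: ε-closure({0}) = {0,2,4,6,8}
'a' @ 1: {1,2,3,4,5,6,8}  ✓accept
'c' @ 2: {1,2,3,4,6,7,8,9}  ✓accept
'e' @ 3: {1,2,3,4,6,7,8,9}  ✓accept
'd' @ 4: {1,2,3,4,6,7,8,9}  ✓accept
'd' @ 5: {1,2,3,4,6,7,8,9}  ✓accept
'a' @ 6: {1,2,3,4,5,6,8}  ✓accept
after full input: {1,2,3,4,5,6,8}  (accept=1 in)

Answer: ACCEPT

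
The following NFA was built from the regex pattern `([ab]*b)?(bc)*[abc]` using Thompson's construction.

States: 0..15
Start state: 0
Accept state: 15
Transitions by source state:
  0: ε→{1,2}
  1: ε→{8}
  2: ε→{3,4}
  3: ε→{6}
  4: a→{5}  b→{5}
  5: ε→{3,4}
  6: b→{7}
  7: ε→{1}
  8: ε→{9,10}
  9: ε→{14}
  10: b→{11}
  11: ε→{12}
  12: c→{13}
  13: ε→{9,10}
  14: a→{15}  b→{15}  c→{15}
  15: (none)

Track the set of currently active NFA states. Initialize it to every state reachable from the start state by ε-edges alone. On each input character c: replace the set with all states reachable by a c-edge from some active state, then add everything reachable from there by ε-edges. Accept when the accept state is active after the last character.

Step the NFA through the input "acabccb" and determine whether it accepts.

S₀ = ε-closure({0}) = {0,1,2,3,4,6,8,9,10,14}
'a' @ 1: {3,4,5,6,15}  (accept∈set)
'c' @ 2: {}  — dead — no transitions
rest 'abccb' ignored (set empty)
end set {} — state 15 not in

Answer: REJECT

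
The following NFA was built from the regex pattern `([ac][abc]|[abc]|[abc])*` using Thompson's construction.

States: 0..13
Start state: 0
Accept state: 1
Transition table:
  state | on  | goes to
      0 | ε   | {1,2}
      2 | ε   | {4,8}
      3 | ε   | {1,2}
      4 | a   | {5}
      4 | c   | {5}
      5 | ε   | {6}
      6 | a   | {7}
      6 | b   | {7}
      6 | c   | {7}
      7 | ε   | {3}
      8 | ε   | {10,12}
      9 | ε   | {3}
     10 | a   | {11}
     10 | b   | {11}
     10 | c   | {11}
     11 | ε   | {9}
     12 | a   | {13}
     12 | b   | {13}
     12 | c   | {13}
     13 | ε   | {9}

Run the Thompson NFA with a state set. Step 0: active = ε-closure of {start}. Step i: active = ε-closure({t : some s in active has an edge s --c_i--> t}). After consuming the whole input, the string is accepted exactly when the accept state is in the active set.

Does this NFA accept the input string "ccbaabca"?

Answer: ACCEPT

Steps:
start: ε-closure({0}) = {0,1,2,4,8,10,12}
'c' @ 1: {1,2,3,4,5,6,8,9,10,11,12,13}  [accepting]
'c' @ 2: {1,2,3,4,5,6,7,8,9,10,11,12,13}  [accepting]
'b' @ 3: {1,2,3,4,7,8,9,10,11,12,13}  [accepting]
'a' @ 4: {1,2,3,4,5,6,8,9,10,11,12,13}  [accepting]
'a' @ 5: {1,2,3,4,5,6,7,8,9,10,11,12,13}  [accepting]
'b' @ 6: {1,2,3,4,7,8,9,10,11,12,13}  [accepting]
'c' @ 7: {1,2,3,4,5,6,8,9,10,11,12,13}  [accepting]
'a' @ 8: {1,2,3,4,5,6,7,8,9,10,11,12,13}  [accepting]
final: {1,2,3,4,5,6,7,8,9,10,11,12,13}; accept 1 in set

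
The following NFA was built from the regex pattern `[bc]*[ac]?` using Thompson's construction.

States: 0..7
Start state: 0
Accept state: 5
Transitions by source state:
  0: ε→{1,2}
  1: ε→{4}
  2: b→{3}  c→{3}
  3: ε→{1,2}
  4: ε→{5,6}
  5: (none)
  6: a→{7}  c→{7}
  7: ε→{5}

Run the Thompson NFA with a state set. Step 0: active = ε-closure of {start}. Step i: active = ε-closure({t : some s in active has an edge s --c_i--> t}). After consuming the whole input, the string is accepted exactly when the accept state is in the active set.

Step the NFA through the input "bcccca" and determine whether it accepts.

initial (ε-close {0}): {0,1,2,4,5,6}
'b' @ 1: {1,2,3,4,5,6}  ✓accept
'c' @ 2: {1,2,3,4,5,6,7}  ✓accept
'c' @ 3: {1,2,3,4,5,6,7}  ✓accept
'c' @ 4: {1,2,3,4,5,6,7}  ✓accept
'c' @ 5: {1,2,3,4,5,6,7}  ✓accept
'a' @ 6: {5,7}  ✓accept
final: {5,7}; accept 5 in set

Answer: ACCEPT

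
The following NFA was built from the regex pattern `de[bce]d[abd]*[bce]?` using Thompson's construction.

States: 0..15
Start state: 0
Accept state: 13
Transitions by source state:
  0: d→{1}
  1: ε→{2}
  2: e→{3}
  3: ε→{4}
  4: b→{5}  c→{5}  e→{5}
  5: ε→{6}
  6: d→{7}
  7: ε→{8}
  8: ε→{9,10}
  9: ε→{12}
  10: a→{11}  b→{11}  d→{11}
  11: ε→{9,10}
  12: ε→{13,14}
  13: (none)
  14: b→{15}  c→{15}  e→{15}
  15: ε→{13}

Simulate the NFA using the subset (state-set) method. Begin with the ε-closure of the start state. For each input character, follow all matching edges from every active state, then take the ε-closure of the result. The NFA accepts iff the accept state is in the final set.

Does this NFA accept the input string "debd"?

start: ε-closure({0}) = {0}
'd' @ 1: {1,2}
'e' @ 2: {3,4}
'b' @ 3: {5,6}
'd' @ 4: {7,8,9,10,12,13,14}  (accept∈set)
final: {7,8,9,10,12,13,14}; accept 13 in set

Answer: ACCEPT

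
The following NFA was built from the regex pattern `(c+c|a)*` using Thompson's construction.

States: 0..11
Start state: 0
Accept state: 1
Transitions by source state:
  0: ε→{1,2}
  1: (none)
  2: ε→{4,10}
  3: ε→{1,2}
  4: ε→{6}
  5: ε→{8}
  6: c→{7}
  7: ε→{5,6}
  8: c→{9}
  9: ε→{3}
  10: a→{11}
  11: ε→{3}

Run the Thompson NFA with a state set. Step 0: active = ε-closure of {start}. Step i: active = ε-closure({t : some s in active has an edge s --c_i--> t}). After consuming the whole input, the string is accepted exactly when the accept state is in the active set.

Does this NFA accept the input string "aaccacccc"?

S₀ = ε-closure({0}) = {0,1,2,4,6,10}
'a' @ 1: {1,2,3,4,6,10,11}  (accept∈set)
'a' @ 2: {1,2,3,4,6,10,11}  (accept∈set)
'c' @ 3: {5,6,7,8}
'c' @ 4: {1,2,3,4,5,6,7,8,9,10}  (accept∈set)
'a' @ 5: {1,2,3,4,6,10,11}  (accept∈set)
'c' @ 6: {5,6,7,8}
'c' @ 7: {1,2,3,4,5,6,7,8,9,10}  (accept∈set)
'c' @ 8: {1,2,3,4,5,6,7,8,9,10}  (accept∈set)
'c' @ 9: {1,2,3,4,5,6,7,8,9,10}  (accept∈set)
final: {1,2,3,4,5,6,7,8,9,10}; accept 1 in set

Answer: ACCEPT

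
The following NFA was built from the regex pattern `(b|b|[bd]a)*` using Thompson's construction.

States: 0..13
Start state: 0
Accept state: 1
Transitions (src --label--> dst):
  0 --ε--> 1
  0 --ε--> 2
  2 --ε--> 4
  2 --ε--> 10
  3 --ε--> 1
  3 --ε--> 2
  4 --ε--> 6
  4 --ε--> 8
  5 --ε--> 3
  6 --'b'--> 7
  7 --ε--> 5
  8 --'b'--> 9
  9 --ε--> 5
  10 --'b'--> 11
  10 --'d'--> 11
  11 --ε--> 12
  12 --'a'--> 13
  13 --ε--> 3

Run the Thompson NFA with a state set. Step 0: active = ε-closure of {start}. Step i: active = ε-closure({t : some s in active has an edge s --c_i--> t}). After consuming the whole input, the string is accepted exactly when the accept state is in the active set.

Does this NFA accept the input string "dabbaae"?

Answer: REJECT

Steps:
S₀ = ε-closure({0}) = {0,1,2,4,6,8,10}
'd' @ 1: {11,12}
'a' @ 2: {1,2,3,4,6,8,10,13}  ✓accept
'b' @ 3: {1,2,3,4,5,6,7,8,9,10,11,12}  ✓accept
'b' @ 4: {1,2,3,4,5,6,7,8,9,10,11,12}  ✓accept
'a' @ 5: {1,2,3,4,6,8,10,13}  ✓accept
'a' @ 6: {}  — dead — no transitions
rest 'e' ignored (set empty)
after full input: {}  (accept=1 not in)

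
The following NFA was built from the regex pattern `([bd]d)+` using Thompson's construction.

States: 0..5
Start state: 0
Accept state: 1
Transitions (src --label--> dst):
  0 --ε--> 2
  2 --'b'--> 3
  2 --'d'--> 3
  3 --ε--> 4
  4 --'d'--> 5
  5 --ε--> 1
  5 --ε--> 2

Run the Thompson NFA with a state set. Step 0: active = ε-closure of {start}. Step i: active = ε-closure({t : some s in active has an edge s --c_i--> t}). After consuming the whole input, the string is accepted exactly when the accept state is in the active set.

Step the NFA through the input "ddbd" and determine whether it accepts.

Answer: ACCEPT

Trace:
initial (ε-close {0}): {0,2}
'd' @ 1: {3,4}
'd' @ 2: {1,2,5}  (accept∈set)
'b' @ 3: {3,4}
'd' @ 4: {1,2,5}  (accept∈set)
end set {1,2,5} — state 1 in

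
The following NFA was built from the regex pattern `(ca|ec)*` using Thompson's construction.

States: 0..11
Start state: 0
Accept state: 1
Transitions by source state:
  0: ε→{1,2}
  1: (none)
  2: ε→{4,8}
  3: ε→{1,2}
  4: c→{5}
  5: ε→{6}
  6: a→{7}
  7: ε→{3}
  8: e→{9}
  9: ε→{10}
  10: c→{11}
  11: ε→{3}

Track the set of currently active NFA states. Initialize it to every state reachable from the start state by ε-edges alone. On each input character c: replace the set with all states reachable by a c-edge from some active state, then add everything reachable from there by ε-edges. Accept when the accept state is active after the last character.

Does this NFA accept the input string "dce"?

S₀ = ε-closure({0}) = {0,1,2,4,8}
'd' @ 1: {}  — no active states
rest 'ce' ignored (set empty)
final: {}; accept 1 not in set

Answer: REJECT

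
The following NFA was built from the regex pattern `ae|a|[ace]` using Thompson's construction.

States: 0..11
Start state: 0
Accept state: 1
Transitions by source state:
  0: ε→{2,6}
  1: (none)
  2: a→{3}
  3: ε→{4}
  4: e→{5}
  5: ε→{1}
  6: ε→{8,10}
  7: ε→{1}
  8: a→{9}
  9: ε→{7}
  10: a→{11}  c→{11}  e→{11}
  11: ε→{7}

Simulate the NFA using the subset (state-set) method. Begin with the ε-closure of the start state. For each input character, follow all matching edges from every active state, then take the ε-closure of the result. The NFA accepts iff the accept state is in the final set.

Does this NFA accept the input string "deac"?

initial (ε-close {0}): {0,2,6,8,10}
'd' @ 1: {}  — no active states
rest 'eac' ignored (set empty)
end set {} — state 1 not in

Answer: REJECT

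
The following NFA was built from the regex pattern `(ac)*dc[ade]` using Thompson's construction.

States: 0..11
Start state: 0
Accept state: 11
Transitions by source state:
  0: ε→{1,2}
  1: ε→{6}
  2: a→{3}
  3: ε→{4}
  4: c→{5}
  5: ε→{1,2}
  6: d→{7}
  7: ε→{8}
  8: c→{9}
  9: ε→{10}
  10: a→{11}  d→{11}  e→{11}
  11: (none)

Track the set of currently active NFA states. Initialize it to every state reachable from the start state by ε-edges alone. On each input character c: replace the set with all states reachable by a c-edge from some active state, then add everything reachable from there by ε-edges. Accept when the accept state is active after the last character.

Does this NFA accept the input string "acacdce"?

initial (ε-close {0}): {0,1,2,6}
'a' @ 1: {3,4}
'c' @ 2: {1,2,5,6}
'a' @ 3: {3,4}
'c' @ 4: {1,2,5,6}
'd' @ 5: {7,8}
'c' @ 6: {9,10}
'e' @ 7: {11}  (accept∈set)
end set {11} — state 11 in

Answer: ACCEPT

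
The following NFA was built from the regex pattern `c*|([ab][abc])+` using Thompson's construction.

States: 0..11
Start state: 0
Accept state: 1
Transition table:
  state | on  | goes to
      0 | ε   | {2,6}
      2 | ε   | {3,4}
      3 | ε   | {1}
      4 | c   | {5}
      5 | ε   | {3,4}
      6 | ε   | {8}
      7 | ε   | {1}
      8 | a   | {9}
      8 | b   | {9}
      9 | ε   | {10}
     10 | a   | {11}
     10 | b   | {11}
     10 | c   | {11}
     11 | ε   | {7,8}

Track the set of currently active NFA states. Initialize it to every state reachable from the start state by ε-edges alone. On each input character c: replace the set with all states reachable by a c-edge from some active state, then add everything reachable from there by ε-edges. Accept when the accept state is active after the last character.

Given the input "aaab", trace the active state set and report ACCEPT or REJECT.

initial (ε-close {0}): {0,1,2,3,4,6,8}
'a' @ 1: {9,10}
'a' @ 2: {1,7,8,11}  (accept∈set)
'a' @ 3: {9,10}
'b' @ 4: {1,7,8,11}  (accept∈set)
end set {1,7,8,11} — state 1 in

Answer: ACCEPT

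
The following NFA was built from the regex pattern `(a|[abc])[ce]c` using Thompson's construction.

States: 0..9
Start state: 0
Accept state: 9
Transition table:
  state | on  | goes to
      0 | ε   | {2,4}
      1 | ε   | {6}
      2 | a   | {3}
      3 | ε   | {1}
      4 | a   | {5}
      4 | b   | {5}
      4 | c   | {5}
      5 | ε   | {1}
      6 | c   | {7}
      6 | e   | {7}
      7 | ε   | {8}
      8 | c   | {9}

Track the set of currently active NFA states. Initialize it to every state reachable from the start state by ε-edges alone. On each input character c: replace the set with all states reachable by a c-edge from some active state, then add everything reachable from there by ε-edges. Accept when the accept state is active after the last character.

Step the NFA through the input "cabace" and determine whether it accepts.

Answer: REJECT

Steps:
S₀ = ε-closure({0}) = {0,2,4}
'c' @ 1: {1,5,6}
'a' @ 2: {}  — state set empty
rest 'bace' ignored (set empty)
after full input: {}  (accept=9 not in)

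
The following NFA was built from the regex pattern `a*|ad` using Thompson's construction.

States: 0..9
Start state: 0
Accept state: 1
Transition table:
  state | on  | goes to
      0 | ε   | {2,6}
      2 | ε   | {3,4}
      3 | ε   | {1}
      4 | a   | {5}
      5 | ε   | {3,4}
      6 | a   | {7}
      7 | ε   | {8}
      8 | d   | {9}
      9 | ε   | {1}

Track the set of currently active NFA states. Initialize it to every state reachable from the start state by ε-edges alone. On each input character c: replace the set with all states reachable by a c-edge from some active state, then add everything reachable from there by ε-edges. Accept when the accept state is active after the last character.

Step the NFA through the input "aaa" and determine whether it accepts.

Answer: ACCEPT

Trace:
initial (ε-close {0}): {0,1,2,3,4,6}
'a' @ 1: {1,3,4,5,7,8}  (accept∈set)
'a' @ 2: {1,3,4,5}  (accept∈set)
'a' @ 3: {1,3,4,5}  (accept∈set)
after full input: {1,3,4,5}  (accept=1 in)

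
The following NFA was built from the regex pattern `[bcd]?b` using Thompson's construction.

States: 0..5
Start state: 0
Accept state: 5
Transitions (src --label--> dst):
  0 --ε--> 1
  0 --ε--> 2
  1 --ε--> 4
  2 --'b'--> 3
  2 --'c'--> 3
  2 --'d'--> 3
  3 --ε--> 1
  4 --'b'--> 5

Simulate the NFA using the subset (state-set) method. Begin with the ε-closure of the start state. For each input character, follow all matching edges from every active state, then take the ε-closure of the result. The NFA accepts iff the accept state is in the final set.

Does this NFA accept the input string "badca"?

Answer: REJECT

Steps:
S₀ = ε-closure({0}) = {0,1,2,4}
'b' @ 1: {1,3,4,5}  [accepting]
'a' @ 2: {}  — dead — no transitions
rest 'dca' ignored (set empty)
after full input: {}  (accept=5 not in)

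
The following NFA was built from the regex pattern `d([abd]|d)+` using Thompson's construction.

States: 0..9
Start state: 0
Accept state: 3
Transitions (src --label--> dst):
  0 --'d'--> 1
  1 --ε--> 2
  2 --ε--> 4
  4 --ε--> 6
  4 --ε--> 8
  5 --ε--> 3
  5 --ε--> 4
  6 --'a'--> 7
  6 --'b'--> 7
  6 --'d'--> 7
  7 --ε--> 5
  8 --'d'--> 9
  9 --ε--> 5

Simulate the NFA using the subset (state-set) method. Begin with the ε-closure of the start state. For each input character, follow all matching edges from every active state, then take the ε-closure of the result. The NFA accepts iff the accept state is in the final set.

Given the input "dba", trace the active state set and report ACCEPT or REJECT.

S₀ = ε-closure({0}) = {0}
'd' @ 1: {1,2,4,6,8}
'b' @ 2: {3,4,5,6,7,8}  [accepting]
'a' @ 3: {3,4,5,6,7,8}  [accepting]
after full input: {3,4,5,6,7,8}  (accept=3 in)

Answer: ACCEPT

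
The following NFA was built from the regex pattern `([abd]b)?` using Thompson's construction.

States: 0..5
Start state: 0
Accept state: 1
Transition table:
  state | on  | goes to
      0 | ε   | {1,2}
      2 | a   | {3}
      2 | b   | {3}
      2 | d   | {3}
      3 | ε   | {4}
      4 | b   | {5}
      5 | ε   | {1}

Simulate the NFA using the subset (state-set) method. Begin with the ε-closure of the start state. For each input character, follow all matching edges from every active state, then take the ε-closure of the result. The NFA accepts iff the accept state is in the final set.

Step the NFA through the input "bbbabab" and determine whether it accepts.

Answer: REJECT

Derivation:
start: ε-closure({0}) = {0,1,2}
'b' @ 1: {3,4}
'b' @ 2: {1,5}  ✓accept
'b' @ 3: {}  — dead — no transitions
rest 'abab' ignored (set empty)
after full input: {}  (accept=1 not in)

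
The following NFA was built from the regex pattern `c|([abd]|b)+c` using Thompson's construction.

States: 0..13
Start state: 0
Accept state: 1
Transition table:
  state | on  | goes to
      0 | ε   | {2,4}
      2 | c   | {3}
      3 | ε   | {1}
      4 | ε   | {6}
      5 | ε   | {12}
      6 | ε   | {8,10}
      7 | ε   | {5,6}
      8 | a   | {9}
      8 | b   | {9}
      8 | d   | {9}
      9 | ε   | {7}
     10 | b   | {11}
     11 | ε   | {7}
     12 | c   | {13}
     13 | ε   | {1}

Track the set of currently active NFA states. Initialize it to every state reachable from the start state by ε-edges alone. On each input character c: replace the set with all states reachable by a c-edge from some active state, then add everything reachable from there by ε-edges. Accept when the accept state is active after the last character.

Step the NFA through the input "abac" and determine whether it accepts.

start: ε-closure({0}) = {0,2,4,6,8,10}
'a' @ 1: {5,6,7,8,9,10,12}
'b' @ 2: {5,6,7,8,9,10,11,12}
'a' @ 3: {5,6,7,8,9,10,12}
'c' @ 4: {1,13}  ✓accept
after full input: {1,13}  (accept=1 in)

Answer: ACCEPT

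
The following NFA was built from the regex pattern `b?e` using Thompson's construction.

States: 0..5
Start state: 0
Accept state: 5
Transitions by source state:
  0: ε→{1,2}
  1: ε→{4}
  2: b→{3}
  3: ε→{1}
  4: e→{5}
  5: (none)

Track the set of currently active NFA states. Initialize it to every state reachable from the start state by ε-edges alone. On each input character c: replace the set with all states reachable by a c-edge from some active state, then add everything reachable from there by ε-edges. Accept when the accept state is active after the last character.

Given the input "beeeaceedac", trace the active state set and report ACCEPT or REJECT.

Answer: REJECT

Steps:
start: ε-closure({0}) = {0,1,2,4}
'b' @ 1: {1,3,4}
'e' @ 2: {5}  (accept∈set)
'e' @ 3: {}  — no active states
rest 'eaceedac' ignored (set empty)
end set {} — state 5 not in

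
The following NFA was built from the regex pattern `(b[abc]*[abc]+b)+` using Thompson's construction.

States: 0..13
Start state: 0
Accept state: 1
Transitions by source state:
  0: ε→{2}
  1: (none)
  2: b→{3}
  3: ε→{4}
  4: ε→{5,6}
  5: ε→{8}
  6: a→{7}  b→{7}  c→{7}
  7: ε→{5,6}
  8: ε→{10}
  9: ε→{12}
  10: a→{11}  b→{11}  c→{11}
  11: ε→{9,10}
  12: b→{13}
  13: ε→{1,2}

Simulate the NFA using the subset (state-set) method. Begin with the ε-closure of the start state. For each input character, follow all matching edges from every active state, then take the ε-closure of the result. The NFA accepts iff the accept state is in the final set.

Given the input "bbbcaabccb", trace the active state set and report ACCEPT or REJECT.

start: ε-closure({0}) = {0,2}
'b' @ 1: {3,4,5,6,8,10}
'b' @ 2: {5,6,7,8,9,10,11,12}
'b' @ 3: {1,2,5,6,7,8,9,10,11,12,13}  ✓accept
'c' @ 4: {5,6,7,8,9,10,11,12}
'a' @ 5: {5,6,7,8,9,10,11,12}
'a' @ 6: {5,6,7,8,9,10,11,12}
'b' @ 7: {1,2,5,6,7,8,9,10,11,12,13}  ✓accept
'c' @ 8: {5,6,7,8,9,10,11,12}
'c' @ 9: {5,6,7,8,9,10,11,12}
'b' @ 10: {1,2,5,6,7,8,9,10,11,12,13}  ✓accept
end set {1,2,5,6,7,8,9,10,11,12,13} — state 1 in

Answer: ACCEPT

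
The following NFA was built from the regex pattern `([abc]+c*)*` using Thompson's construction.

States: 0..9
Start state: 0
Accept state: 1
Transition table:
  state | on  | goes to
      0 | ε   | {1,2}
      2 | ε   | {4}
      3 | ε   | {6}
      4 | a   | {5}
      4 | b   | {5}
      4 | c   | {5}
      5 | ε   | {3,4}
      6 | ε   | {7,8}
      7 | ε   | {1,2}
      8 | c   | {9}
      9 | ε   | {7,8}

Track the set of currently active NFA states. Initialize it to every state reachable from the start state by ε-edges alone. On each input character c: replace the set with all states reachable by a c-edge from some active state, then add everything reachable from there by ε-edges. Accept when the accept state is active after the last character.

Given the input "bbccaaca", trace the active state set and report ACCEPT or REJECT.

initial (ε-close {0}): {0,1,2,4}
'b' @ 1: {1,2,3,4,5,6,7,8}  [accepting]
'b' @ 2: {1,2,3,4,5,6,7,8}  [accepting]
'c' @ 3: {1,2,3,4,5,6,7,8,9}  [accepting]
'c' @ 4: {1,2,3,4,5,6,7,8,9}  [accepting]
'a' @ 5: {1,2,3,4,5,6,7,8}  [accepting]
'a' @ 6: {1,2,3,4,5,6,7,8}  [accepting]
'c' @ 7: {1,2,3,4,5,6,7,8,9}  [accepting]
'a' @ 8: {1,2,3,4,5,6,7,8}  [accepting]
final: {1,2,3,4,5,6,7,8}; accept 1 in set

Answer: ACCEPT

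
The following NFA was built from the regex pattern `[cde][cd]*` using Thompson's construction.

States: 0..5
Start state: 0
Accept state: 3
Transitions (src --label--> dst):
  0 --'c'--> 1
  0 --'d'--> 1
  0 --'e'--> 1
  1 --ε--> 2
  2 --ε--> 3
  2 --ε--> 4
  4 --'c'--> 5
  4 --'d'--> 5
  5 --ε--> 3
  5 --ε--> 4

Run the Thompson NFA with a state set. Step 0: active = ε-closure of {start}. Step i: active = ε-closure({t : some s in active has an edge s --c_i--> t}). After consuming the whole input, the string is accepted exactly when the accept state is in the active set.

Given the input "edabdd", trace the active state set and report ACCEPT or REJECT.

Answer: REJECT

Trace:
S₀ = ε-closure({0}) = {0}
'e' @ 1: {1,2,3,4}  ✓accept
'd' @ 2: {3,4,5}  ✓accept
'a' @ 3: {}  — dead — no transitions
rest 'bdd' ignored (set empty)
final: {}; accept 3 not in set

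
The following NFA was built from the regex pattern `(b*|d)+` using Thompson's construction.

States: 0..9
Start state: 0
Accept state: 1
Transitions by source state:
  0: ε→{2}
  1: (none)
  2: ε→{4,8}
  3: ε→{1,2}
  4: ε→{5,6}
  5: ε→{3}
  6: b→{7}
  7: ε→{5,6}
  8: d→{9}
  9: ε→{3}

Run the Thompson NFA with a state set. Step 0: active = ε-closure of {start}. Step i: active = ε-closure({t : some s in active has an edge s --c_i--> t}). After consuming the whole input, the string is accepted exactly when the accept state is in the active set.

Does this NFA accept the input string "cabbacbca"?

start: ε-closure({0}) = {0,1,2,3,4,5,6,8}
'c' @ 1: {}  — dead — no transitions
rest 'abbacbca' ignored (set empty)
end set {} — state 1 not in

Answer: REJECT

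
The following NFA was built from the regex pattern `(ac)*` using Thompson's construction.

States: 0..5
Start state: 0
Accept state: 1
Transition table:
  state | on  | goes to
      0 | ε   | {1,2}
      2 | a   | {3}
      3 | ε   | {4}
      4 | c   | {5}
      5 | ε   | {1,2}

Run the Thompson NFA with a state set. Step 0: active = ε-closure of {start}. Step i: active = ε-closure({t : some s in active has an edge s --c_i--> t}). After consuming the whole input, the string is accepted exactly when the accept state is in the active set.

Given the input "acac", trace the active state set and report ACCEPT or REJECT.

initial (ε-close {0}): {0,1,2}
'a' @ 1: {3,4}
'c' @ 2: {1,2,5}  (accept∈set)
'a' @ 3: {3,4}
'c' @ 4: {1,2,5}  (accept∈set)
end set {1,2,5} — state 1 in

Answer: ACCEPT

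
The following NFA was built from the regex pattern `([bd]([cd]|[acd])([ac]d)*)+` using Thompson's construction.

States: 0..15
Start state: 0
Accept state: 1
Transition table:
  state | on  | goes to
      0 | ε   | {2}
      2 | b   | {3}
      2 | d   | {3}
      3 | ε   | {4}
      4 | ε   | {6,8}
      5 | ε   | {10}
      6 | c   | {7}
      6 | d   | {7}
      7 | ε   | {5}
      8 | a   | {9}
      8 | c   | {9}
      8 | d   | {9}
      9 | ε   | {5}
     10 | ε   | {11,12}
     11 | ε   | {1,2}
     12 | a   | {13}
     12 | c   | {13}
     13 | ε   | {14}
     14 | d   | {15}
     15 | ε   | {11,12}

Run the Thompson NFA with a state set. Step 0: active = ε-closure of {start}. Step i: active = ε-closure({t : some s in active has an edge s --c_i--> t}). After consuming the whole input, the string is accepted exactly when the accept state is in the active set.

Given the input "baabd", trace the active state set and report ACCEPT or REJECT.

Answer: REJECT

Trace:
S₀ = ε-closure({0}) = {0,2}
'b' @ 1: {3,4,6,8}
'a' @ 2: {1,2,5,9,10,11,12}  ✓accept
'a' @ 3: {13,14}
'b' @ 4: {}  — dead — no transitions
rest 'd' ignored (set empty)
end set {} — state 1 not in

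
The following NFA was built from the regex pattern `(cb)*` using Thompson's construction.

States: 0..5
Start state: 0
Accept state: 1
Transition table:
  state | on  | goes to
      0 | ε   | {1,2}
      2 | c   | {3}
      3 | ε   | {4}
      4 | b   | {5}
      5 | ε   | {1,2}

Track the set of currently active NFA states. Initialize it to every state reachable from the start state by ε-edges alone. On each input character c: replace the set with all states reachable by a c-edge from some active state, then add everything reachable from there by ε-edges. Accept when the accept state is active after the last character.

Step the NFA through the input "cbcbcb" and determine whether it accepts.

initial (ε-close {0}): {0,1,2}
'c' @ 1: {3,4}
'b' @ 2: {1,2,5}  ✓accept
'c' @ 3: {3,4}
'b' @ 4: {1,2,5}  ✓accept
'c' @ 5: {3,4}
'b' @ 6: {1,2,5}  ✓accept
final: {1,2,5}; accept 1 in set

Answer: ACCEPT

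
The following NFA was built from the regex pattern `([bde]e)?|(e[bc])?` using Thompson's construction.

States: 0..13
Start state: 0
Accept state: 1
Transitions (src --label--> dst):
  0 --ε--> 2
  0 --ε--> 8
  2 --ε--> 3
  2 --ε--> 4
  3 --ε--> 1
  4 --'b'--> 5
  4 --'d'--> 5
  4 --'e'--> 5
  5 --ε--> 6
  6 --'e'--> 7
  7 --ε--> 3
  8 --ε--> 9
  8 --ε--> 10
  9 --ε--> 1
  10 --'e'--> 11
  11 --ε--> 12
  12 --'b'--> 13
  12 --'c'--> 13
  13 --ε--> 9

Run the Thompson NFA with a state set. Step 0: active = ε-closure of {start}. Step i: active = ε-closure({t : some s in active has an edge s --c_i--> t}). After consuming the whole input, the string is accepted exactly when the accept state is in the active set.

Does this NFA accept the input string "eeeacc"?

S₀ = ε-closure({0}) = {0,1,2,3,4,8,9,10}
'e' @ 1: {5,6,11,12}
'e' @ 2: {1,3,7}  [accepting]
'e' @ 3: {}  — state set empty
rest 'acc' ignored (set empty)
after full input: {}  (accept=1 not in)

Answer: REJECT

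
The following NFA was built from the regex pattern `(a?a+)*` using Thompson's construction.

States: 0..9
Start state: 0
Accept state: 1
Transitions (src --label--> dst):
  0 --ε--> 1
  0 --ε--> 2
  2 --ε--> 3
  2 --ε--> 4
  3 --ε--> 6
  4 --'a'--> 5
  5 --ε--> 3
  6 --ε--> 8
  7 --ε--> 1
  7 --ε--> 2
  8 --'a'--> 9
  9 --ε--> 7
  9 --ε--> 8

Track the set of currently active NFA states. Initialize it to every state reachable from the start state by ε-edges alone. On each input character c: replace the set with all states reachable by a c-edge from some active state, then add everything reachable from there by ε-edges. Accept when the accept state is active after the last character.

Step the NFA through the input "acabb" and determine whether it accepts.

start: ε-closure({0}) = {0,1,2,3,4,6,8}
'a' @ 1: {1,2,3,4,5,6,7,8,9}  ✓accept
'c' @ 2: {}  — state set empty
rest 'abb' ignored (set empty)
end set {} — state 1 not in

Answer: REJECT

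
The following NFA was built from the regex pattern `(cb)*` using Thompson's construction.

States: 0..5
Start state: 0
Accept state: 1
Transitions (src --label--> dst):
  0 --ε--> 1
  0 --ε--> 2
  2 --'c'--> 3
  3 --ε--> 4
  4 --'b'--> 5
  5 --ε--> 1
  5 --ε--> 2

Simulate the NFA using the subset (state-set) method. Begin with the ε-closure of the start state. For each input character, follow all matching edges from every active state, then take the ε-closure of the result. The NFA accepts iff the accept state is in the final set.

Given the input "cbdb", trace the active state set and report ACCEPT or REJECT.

S₀ = ε-closure({0}) = {0,1,2}
'c' @ 1: {3,4}
'b' @ 2: {1,2,5}  ✓accept
'd' @ 3: {}  — no active states
rest 'b' ignored (set empty)
end set {} — state 1 not in

Answer: REJECT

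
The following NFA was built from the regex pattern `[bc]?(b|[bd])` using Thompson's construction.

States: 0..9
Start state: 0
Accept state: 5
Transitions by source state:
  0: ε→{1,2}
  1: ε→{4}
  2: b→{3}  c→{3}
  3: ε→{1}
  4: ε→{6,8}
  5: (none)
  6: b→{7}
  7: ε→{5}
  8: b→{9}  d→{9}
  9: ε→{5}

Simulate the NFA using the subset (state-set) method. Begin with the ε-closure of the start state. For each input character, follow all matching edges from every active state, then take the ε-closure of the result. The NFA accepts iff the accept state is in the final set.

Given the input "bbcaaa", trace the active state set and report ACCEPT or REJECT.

S₀ = ε-closure({0}) = {0,1,2,4,6,8}
'b' @ 1: {1,3,4,5,6,7,8,9}  ✓accept
'b' @ 2: {5,7,9}  ✓accept
'c' @ 3: {}  — state set empty
rest 'aaa' ignored (set empty)
after full input: {}  (accept=5 not in)

Answer: REJECT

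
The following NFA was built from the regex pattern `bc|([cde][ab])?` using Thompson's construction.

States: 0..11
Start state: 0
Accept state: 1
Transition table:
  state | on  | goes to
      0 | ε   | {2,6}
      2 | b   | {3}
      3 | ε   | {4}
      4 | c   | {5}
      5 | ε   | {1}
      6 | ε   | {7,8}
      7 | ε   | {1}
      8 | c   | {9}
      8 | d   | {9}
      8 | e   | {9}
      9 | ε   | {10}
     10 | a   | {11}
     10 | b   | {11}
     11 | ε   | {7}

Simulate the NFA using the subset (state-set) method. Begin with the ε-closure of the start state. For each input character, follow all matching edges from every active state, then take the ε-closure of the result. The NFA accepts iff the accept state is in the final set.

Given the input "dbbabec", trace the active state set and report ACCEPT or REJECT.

S₀ = ε-closure({0}) = {0,1,2,6,7,8}
'd' @ 1: {9,10}
'b' @ 2: {1,7,11}  ✓accept
'b' @ 3: {}  — no active states
rest 'abec' ignored (set empty)
after full input: {}  (accept=1 not in)

Answer: REJECT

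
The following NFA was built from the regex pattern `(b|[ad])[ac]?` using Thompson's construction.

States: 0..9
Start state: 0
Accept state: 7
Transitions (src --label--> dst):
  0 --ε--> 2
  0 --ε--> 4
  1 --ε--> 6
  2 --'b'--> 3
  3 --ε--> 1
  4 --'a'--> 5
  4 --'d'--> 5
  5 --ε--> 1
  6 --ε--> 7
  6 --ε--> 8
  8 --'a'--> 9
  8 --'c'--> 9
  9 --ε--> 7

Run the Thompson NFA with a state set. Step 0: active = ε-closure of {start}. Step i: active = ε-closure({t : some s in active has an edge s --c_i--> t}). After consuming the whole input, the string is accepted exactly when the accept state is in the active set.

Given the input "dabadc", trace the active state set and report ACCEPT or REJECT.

Answer: REJECT

Trace:
initial (ε-close {0}): {0,2,4}
'd' @ 1: {1,5,6,7,8}  [accepting]
'a' @ 2: {7,9}  [accepting]
'b' @ 3: {}  — dead — no transitions
rest 'adc' ignored (set empty)
final: {}; accept 7 not in set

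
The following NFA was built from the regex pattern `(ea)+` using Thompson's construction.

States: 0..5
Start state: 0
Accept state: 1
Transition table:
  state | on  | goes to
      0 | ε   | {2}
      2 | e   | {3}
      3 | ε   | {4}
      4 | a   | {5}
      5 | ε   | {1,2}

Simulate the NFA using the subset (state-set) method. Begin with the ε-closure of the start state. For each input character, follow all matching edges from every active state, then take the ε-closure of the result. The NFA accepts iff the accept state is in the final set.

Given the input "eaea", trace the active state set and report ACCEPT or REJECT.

Answer: ACCEPT

Derivation:
initial (ε-close {0}): {0,2}
'e' @ 1: {3,4}
'a' @ 2: {1,2,5}  (accept∈set)
'e' @ 3: {3,4}
'a' @ 4: {1,2,5}  (accept∈set)
end set {1,2,5} — state 1 in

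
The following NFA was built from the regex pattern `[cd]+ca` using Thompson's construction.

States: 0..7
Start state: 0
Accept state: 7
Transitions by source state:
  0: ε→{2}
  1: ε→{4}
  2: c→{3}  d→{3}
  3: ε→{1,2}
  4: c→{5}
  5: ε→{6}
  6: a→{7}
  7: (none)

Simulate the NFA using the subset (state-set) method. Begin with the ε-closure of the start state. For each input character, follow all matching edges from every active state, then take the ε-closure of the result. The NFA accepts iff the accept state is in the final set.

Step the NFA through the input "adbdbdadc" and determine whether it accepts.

Answer: REJECT

Derivation:
S₀ = ε-closure({0}) = {0,2}
'a' @ 1: {}  — state set empty
rest 'dbdbdadc' ignored (set empty)
final: {}; accept 7 not in set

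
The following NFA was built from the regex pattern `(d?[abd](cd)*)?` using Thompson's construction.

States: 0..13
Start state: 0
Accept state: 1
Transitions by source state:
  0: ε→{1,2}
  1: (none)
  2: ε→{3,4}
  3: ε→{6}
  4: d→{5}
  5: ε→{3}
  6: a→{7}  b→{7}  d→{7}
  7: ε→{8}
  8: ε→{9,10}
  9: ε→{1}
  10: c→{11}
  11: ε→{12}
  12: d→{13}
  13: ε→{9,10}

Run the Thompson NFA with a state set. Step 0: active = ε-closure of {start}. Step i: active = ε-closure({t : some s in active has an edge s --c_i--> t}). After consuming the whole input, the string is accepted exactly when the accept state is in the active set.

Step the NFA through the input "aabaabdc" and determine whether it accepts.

Answer: REJECT

Derivation:
start: ε-closure({0}) = {0,1,2,3,4,6}
'a' @ 1: {1,7,8,9,10}  ✓accept
'a' @ 2: {}  — no active states
rest 'baabdc' ignored (set empty)
final: {}; accept 1 not in set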